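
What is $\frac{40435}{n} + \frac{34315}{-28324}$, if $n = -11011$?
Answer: $- \frac{1523123405}{311875564} \approx -4.8838$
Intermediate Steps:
$\frac{40435}{n} + \frac{34315}{-28324} = \frac{40435}{-11011} + \frac{34315}{-28324} = 40435 \left(- \frac{1}{11011}\right) + 34315 \left(- \frac{1}{28324}\right) = - \frac{40435}{11011} - \frac{34315}{28324} = - \frac{1523123405}{311875564}$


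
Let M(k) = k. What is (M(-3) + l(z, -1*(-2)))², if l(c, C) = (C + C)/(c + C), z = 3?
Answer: 121/25 ≈ 4.8400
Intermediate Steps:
l(c, C) = 2*C/(C + c) (l(c, C) = (2*C)/(C + c) = 2*C/(C + c))
(M(-3) + l(z, -1*(-2)))² = (-3 + 2*(-1*(-2))/(-1*(-2) + 3))² = (-3 + 2*2/(2 + 3))² = (-3 + 2*2/5)² = (-3 + 2*2*(⅕))² = (-3 + ⅘)² = (-11/5)² = 121/25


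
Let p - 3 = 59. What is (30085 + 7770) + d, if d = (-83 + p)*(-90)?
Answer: 39745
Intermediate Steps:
p = 62 (p = 3 + 59 = 62)
d = 1890 (d = (-83 + 62)*(-90) = -21*(-90) = 1890)
(30085 + 7770) + d = (30085 + 7770) + 1890 = 37855 + 1890 = 39745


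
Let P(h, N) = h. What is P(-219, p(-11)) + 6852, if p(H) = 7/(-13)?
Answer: 6633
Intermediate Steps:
p(H) = -7/13 (p(H) = 7*(-1/13) = -7/13)
P(-219, p(-11)) + 6852 = -219 + 6852 = 6633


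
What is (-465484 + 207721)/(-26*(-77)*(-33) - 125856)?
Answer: 85921/63974 ≈ 1.3431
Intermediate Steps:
(-465484 + 207721)/(-26*(-77)*(-33) - 125856) = -257763/(2002*(-33) - 125856) = -257763/(-66066 - 125856) = -257763/(-191922) = -257763*(-1/191922) = 85921/63974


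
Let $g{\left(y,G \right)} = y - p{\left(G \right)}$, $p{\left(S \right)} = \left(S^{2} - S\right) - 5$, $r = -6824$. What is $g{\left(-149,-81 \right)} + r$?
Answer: $-13610$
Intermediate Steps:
$p{\left(S \right)} = -5 + S^{2} - S$
$g{\left(y,G \right)} = 5 + G + y - G^{2}$ ($g{\left(y,G \right)} = y - \left(-5 + G^{2} - G\right) = y + \left(5 + G - G^{2}\right) = 5 + G + y - G^{2}$)
$g{\left(-149,-81 \right)} + r = \left(5 - 81 - 149 - \left(-81\right)^{2}\right) - 6824 = \left(5 - 81 - 149 - 6561\right) - 6824 = -6786 - 6824 = -13610$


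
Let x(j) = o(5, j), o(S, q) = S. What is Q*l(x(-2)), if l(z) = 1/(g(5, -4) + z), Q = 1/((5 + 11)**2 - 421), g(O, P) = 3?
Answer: -1/1320 ≈ -0.00075758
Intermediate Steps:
Q = -1/165 (Q = 1/(16**2 - 421) = 1/(256 - 421) = 1/(-165) = -1/165 ≈ -0.0060606)
x(j) = 5
l(z) = 1/(3 + z)
Q*l(x(-2)) = -1/(165*(3 + 5)) = -1/165/8 = -1/165*1/8 = -1/1320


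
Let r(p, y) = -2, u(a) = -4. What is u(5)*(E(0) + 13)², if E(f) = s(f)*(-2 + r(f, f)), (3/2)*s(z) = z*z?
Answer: -676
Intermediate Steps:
s(z) = 2*z²/3 (s(z) = 2*(z*z)/3 = 2*z²/3)
E(f) = -8*f²/3 (E(f) = (2*f²/3)*(-2 - 2) = (2*f²/3)*(-4) = -8*f²/3)
u(5)*(E(0) + 13)² = -4*(-8/3*0² + 13)² = -4*(-8/3*0 + 13)² = -4*(0 + 13)² = -4*13² = -4*169 = -676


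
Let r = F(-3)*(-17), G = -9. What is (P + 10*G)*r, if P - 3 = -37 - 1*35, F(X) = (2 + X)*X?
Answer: 8109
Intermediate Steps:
F(X) = X*(2 + X)
P = -69 (P = 3 + (-37 - 1*35) = 3 + (-37 - 35) = 3 - 72 = -69)
r = -51 (r = -3*(2 - 3)*(-17) = -3*(-1)*(-17) = 3*(-17) = -51)
(P + 10*G)*r = (-69 + 10*(-9))*(-51) = (-69 - 90)*(-51) = -159*(-51) = 8109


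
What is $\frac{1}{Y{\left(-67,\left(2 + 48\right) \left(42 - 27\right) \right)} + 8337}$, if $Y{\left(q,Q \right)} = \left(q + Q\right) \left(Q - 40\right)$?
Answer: $\frac{1}{493267} \approx 2.0273 \cdot 10^{-6}$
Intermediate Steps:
$Y{\left(q,Q \right)} = \left(-40 + Q\right) \left(Q + q\right)$ ($Y{\left(q,Q \right)} = \left(Q + q\right) \left(-40 + Q\right) = \left(-40 + Q\right) \left(Q + q\right)$)
$\frac{1}{Y{\left(-67,\left(2 + 48\right) \left(42 - 27\right) \right)} + 8337} = \frac{1}{\left(\left(\left(2 + 48\right) \left(42 - 27\right)\right)^{2} - 40 \left(2 + 48\right) \left(42 - 27\right) - -2680 + \left(2 + 48\right) \left(42 - 27\right) \left(-67\right)\right) + 8337} = \frac{1}{\left(\left(50 \cdot 15\right)^{2} - 40 \cdot 50 \cdot 15 + 2680 + 50 \cdot 15 \left(-67\right)\right) + 8337} = \frac{1}{\left(750^{2} - 30000 + 2680 + 750 \left(-67\right)\right) + 8337} = \frac{1}{\left(562500 - 30000 + 2680 - 50250\right) + 8337} = \frac{1}{484930 + 8337} = \frac{1}{493267}$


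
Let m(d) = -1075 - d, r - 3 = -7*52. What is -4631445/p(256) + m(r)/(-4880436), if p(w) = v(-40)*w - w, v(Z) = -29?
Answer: 125574868853/208231936 ≈ 603.05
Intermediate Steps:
r = -361 (r = 3 - 7*52 = 3 - 364 = -361)
p(w) = -30*w (p(w) = -29*w - w = -30*w)
-4631445/p(256) + m(r)/(-4880436) = -4631445/((-30*256)) + (-1075 - 1*(-361))/(-4880436) = -4631445/(-7680) + (-1075 + 361)*(-1/4880436) = -4631445*(-1/7680) - 714*(-1/4880436) = 308763/512 + 119/813406 = 125574868853/208231936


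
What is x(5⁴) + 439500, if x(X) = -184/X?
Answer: 274687316/625 ≈ 4.3950e+5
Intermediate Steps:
x(5⁴) + 439500 = -184/(5⁴) + 439500 = -184/625 + 439500 = 274687316/625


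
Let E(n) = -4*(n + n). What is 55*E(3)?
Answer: -1320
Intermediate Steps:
E(n) = -8*n
55*E(3) = 55*(-8*3) = 55*(-24) = -1320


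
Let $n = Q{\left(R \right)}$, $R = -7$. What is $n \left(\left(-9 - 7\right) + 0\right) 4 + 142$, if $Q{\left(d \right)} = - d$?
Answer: $-306$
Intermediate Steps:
$n = 7$ ($n = \left(-1\right) \left(-7\right) = 7$)
$n \left(\left(-9 - 7\right) + 0\right) 4 + 142 = 7 \left(\left(-9 - 7\right) + 0\right) 4 + 142 = 7 \left(-16 + 0\right) 4 + 142 = 7 \left(\left(-16\right) 4\right) + 142 = 7 \left(-64\right) + 142 = -448 + 142 = -306$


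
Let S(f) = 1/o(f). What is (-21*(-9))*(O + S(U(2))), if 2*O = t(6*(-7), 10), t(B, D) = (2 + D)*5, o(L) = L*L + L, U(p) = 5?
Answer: 56763/10 ≈ 5676.3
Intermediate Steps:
o(L) = L + L² (o(L) = L² + L = L + L²)
S(f) = 1/(f*(1 + f))
t(B, D) = 10 + 5*D
O = 30 (O = (10 + 5*10)/2 = (10 + 50)/2 = (½)*60 = 30)
(-21*(-9))*(O + S(U(2))) = (-21*(-9))*(30 + 1/(5*(1 + 5))) = 189*(30 + (⅕)/6) = 189*(30 + (⅕)*(⅙)) = 189*(30 + 1/30) = 189*(901/30) = 56763/10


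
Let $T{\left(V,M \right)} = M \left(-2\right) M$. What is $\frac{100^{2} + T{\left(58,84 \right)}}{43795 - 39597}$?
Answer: $- \frac{2056}{2099} \approx -0.97951$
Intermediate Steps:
$T{\left(V,M \right)} = - 2 M^{2}$ ($T{\left(V,M \right)} = - 2 M M = - 2 M^{2}$)
$\frac{100^{2} + T{\left(58,84 \right)}}{43795 - 39597} = \frac{100^{2} - 2 \cdot 84^{2}}{43795 - 39597} = \frac{10000 - 14112}{4198} = \left(10000 - 14112\right) \frac{1}{4198} = \left(-4112\right) \frac{1}{4198} = - \frac{2056}{2099}$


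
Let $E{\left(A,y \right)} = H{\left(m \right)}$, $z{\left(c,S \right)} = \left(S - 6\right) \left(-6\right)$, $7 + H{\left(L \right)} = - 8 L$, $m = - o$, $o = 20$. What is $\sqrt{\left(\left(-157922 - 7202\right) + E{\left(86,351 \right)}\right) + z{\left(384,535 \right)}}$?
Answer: $i \sqrt{168145} \approx 410.05 i$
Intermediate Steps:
$m = -20$ ($m = \left(-1\right) 20 = -20$)
$H{\left(L \right)} = -7 - 8 L$
$z{\left(c,S \right)} = 36 - 6 S$ ($z{\left(c,S \right)} = \left(-6 + S\right) \left(-6\right) = 36 - 6 S$)
$E{\left(A,y \right)} = 153$ ($E{\left(A,y \right)} = -7 - -160 = -7 + 160 = 153$)
$\sqrt{\left(\left(-157922 - 7202\right) + E{\left(86,351 \right)}\right) + z{\left(384,535 \right)}} = \sqrt{\left(\left(-157922 - 7202\right) + 153\right) + \left(36 - 3210\right)} = \sqrt{\left(-165124 + 153\right) + \left(36 - 3210\right)} = \sqrt{-164971 - 3174} = \sqrt{-168145} = i \sqrt{168145}$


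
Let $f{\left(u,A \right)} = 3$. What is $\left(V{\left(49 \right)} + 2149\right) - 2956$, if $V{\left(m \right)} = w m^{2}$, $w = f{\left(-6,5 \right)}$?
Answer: $6396$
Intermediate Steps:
$w = 3$
$V{\left(m \right)} = 3 m^{2}$
$\left(V{\left(49 \right)} + 2149\right) - 2956 = \left(3 \cdot 49^{2} + 2149\right) - 2956 = \left(3 \cdot 2401 + 2149\right) - 2956 = \left(7203 + 2149\right) - 2956 = 9352 - 2956 = 6396$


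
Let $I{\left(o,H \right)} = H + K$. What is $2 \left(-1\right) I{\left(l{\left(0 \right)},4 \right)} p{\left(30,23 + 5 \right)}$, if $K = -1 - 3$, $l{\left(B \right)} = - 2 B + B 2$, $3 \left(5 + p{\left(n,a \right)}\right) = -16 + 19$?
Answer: $0$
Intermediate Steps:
$p{\left(n,a \right)} = -4$ ($p{\left(n,a \right)} = -5 + \frac{-16 + 19}{3} = -5 + \frac{1}{3} \cdot 3 = -5 + 1 = -4$)
$l{\left(B \right)} = 0$ ($l{\left(B \right)} = - 2 B + 2 B = 0$)
$K = -4$ ($K = -1 - 3 = -4$)
$I{\left(o,H \right)} = -4 + H$ ($I{\left(o,H \right)} = H - 4 = -4 + H$)
$2 \left(-1\right) I{\left(l{\left(0 \right)},4 \right)} p{\left(30,23 + 5 \right)} = 2 \left(-1\right) \left(-4 + 4\right) \left(-4\right) = \left(-2\right) 0 \left(-4\right) = 0 \left(-4\right) = 0$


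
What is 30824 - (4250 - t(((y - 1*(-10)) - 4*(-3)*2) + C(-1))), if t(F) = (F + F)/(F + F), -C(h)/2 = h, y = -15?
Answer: 26575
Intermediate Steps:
C(h) = -2*h
t(F) = 1 (t(F) = (2*F)/((2*F)) = (2*F)*(1/(2*F)) = 1)
30824 - (4250 - t(((y - 1*(-10)) - 4*(-3)*2) + C(-1))) = 30824 - (4250 - 1*1) = 30824 - (4250 - 1) = 30824 - 1*4249 = 30824 - 4249 = 26575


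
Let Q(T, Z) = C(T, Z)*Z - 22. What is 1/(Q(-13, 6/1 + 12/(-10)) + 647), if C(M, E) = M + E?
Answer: 25/14641 ≈ 0.0017075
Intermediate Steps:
C(M, E) = E + M
Q(T, Z) = -22 + Z*(T + Z) (Q(T, Z) = (Z + T)*Z - 22 = (T + Z)*Z - 22 = Z*(T + Z) - 22 = -22 + Z*(T + Z))
1/(Q(-13, 6/1 + 12/(-10)) + 647) = 1/((-22 + (6/1 + 12/(-10))*(-13 + (6/1 + 12/(-10)))) + 647) = 1/((-22 + (6*1 + 12*(-⅒))*(-13 + (6*1 + 12*(-⅒)))) + 647) = 1/((-22 + (6 - 6/5)*(-13 + (6 - 6/5))) + 647) = 1/((-22 + 24*(-13 + 24/5)/5) + 647) = 1/((-22 + (24/5)*(-41/5)) + 647) = 1/((-22 - 984/25) + 647) = 1/(-1534/25 + 647) = 1/(14641/25) = 25/14641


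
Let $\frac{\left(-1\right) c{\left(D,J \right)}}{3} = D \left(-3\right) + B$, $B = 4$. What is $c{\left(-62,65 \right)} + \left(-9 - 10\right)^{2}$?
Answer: $-209$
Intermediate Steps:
$c{\left(D,J \right)} = -12 + 9 D$ ($c{\left(D,J \right)} = - 3 \left(D \left(-3\right) + 4\right) = - 3 \left(- 3 D + 4\right) = - 3 \left(4 - 3 D\right) = -12 + 9 D$)
$c{\left(-62,65 \right)} + \left(-9 - 10\right)^{2} = \left(-12 + 9 \left(-62\right)\right) + \left(-9 - 10\right)^{2} = \left(-12 - 558\right) + \left(-19\right)^{2} = -570 + 361 = -209$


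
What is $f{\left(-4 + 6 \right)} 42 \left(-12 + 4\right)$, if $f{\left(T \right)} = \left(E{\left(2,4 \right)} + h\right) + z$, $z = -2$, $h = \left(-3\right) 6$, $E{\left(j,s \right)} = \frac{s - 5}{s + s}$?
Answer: $6762$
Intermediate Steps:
$E{\left(j,s \right)} = \frac{-5 + s}{2 s}$
$h = -18$
$f{\left(T \right)} = - \frac{161}{8}$ ($f{\left(T \right)} = \left(\frac{-5 + 4}{2 \cdot 4} - 18\right) - 2 = \left(\frac{1}{2} \cdot \frac{1}{4} \left(-1\right) - 18\right) - 2 = \left(- \frac{1}{8} - 18\right) - 2 = - \frac{145}{8} - 2 = - \frac{161}{8}$)
$f{\left(-4 + 6 \right)} 42 \left(-12 + 4\right) = \left(- \frac{161}{8}\right) 42 \left(-12 + 4\right) = \left(- \frac{3381}{4}\right) \left(-8\right) = 6762$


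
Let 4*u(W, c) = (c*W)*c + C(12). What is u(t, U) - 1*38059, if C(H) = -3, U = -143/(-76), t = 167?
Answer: -875917481/23104 ≈ -37912.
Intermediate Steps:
U = 143/76 (U = -143*(-1/76) = 143/76 ≈ 1.8816)
u(W, c) = -¾ + W*c²/4 (u(W, c) = ((c*W)*c - 3)/4 = ((W*c)*c - 3)/4 = (W*c² - 3)/4 = (-3 + W*c²)/4 = -¾ + W*c²/4)
u(t, U) - 1*38059 = (-¾ + (¼)*167*(143/76)²) - 1*38059 = (-¾ + (¼)*167*(20449/5776)) - 38059 = (-¾ + 3414983/23104) - 38059 = 3397655/23104 - 38059 = -875917481/23104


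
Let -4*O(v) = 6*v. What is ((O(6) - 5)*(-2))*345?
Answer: 9660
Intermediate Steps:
O(v) = -3*v/2
((O(6) - 5)*(-2))*345 = ((-3/2*6 - 5)*(-2))*345 = ((-9 - 5)*(-2))*345 = -14*(-2)*345 = 28*345 = 9660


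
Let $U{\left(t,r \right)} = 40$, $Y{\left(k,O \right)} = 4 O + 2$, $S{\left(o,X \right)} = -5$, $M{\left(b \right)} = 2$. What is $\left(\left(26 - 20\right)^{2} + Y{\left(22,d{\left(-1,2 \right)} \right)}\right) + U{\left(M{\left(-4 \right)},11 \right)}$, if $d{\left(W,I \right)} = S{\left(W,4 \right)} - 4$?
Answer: $42$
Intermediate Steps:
$d{\left(W,I \right)} = -9$ ($d{\left(W,I \right)} = -5 - 4 = -9$)
$Y{\left(k,O \right)} = 2 + 4 O$
$\left(\left(26 - 20\right)^{2} + Y{\left(22,d{\left(-1,2 \right)} \right)}\right) + U{\left(M{\left(-4 \right)},11 \right)} = \left(\left(26 - 20\right)^{2} + \left(2 + 4 \left(-9\right)\right)\right) + 40 = \left(6^{2} + \left(2 - 36\right)\right) + 40 = \left(36 - 34\right) + 40 = 2 + 40 = 42$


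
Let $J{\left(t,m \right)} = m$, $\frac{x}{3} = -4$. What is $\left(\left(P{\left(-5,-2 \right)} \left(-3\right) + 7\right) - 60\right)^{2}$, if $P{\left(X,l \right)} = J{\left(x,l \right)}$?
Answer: $2209$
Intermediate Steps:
$x = -12$ ($x = 3 \left(-4\right) = -12$)
$P{\left(X,l \right)} = l$
$\left(\left(P{\left(-5,-2 \right)} \left(-3\right) + 7\right) - 60\right)^{2} = \left(\left(\left(-2\right) \left(-3\right) + 7\right) - 60\right)^{2} = \left(\left(6 + 7\right) - 60\right)^{2} = \left(13 - 60\right)^{2} = \left(-47\right)^{2} = 2209$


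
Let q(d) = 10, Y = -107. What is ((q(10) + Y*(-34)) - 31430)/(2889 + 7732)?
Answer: -27782/10621 ≈ -2.6158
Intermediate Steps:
((q(10) + Y*(-34)) - 31430)/(2889 + 7732) = ((10 - 107*(-34)) - 31430)/(2889 + 7732) = ((10 + 3638) - 31430)/10621 = (3648 - 31430)*(1/10621) = -27782*1/10621 = -27782/10621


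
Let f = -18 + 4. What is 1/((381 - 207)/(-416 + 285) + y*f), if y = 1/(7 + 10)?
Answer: -2227/4792 ≈ -0.46473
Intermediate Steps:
y = 1/17 ≈ 0.058824
f = -14
1/((381 - 207)/(-416 + 285) + y*f) = 1/((381 - 207)/(-416 + 285) + (1/17)*(-14)) = 1/(174/(-131) - 14/17) = 1/(174*(-1/131) - 14/17) = 1/(-174/131 - 14/17) = 1/(-4792/2227) = -2227/4792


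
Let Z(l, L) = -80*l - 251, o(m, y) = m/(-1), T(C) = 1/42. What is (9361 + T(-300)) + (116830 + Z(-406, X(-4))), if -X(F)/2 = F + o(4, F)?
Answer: 6653641/42 ≈ 1.5842e+5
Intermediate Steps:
T(C) = 1/42
o(m, y) = -m (o(m, y) = m*(-1) = -m)
X(F) = 8 - 2*F (X(F) = -2*(F - 1*4) = -2*(F - 4) = -2*(-4 + F) = 8 - 2*F)
Z(l, L) = -251 - 80*l
(9361 + T(-300)) + (116830 + Z(-406, X(-4))) = (9361 + 1/42) + (116830 + (-251 - 80*(-406))) = 393163/42 + (116830 + (-251 + 32480)) = 393163/42 + (116830 + 32229) = 393163/42 + 149059 = 6653641/42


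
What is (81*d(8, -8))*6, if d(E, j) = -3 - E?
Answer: -5346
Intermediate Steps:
(81*d(8, -8))*6 = (81*(-3 - 1*8))*6 = (81*(-3 - 8))*6 = (81*(-11))*6 = -891*6 = -5346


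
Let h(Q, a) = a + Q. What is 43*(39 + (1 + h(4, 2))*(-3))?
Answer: 774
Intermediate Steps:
h(Q, a) = Q + a
43*(39 + (1 + h(4, 2))*(-3)) = 43*(39 + (1 + (4 + 2))*(-3)) = 43*(39 + (1 + 6)*(-3)) = 43*(39 + 7*(-3)) = 43*(39 - 21) = 43*18 = 774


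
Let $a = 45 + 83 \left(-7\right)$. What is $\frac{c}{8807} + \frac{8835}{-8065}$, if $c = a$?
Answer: $- \frac{16426537}{14205691} \approx -1.1563$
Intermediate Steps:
$a = -536$ ($a = 45 - 581 = -536$)
$c = -536$
$\frac{c}{8807} + \frac{8835}{-8065} = - \frac{536}{8807} + \frac{8835}{-8065} = \left(-536\right) \frac{1}{8807} + 8835 \left(- \frac{1}{8065}\right) = - \frac{536}{8807} - \frac{1767}{1613} = - \frac{16426537}{14205691}$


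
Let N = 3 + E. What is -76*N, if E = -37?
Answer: 2584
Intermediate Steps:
N = -34 (N = 3 - 37 = -34)
-76*N = -76*(-34) = 2584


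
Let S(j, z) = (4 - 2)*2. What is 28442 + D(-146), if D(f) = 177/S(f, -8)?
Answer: 113945/4 ≈ 28486.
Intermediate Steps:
S(j, z) = 4 (S(j, z) = 2*2 = 4)
D(f) = 177/4
28442 + D(-146) = 28442 + 177/4 = 113945/4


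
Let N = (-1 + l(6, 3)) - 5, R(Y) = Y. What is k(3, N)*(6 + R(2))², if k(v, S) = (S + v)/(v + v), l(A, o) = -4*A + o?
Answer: -256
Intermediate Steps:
l(A, o) = o - 4*A
N = -27 (N = (-1 + (3 - 4*6)) - 5 = (-1 + (3 - 24)) - 5 = (-1 - 21) - 5 = -22 - 5 = -27)
k(v, S) = (S + v)/(2*v) (k(v, S) = (S + v)/((2*v)) = (S + v)*(1/(2*v)) = (S + v)/(2*v))
k(3, N)*(6 + R(2))² = ((½)*(-27 + 3)/3)*(6 + 2)² = ((½)*(⅓)*(-24))*8² = -4*64 = -256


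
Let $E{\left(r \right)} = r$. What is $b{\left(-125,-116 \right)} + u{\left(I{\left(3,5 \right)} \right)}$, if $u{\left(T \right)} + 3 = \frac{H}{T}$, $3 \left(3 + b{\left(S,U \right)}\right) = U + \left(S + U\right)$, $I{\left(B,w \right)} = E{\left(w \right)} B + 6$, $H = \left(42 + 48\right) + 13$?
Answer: $- \frac{2522}{21} \approx -120.1$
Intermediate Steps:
$H = 103$ ($H = 90 + 13 = 103$)
$I{\left(B,w \right)} = 6 + B w$ ($I{\left(B,w \right)} = w B + 6 = B w + 6 = 6 + B w$)
$b{\left(S,U \right)} = -3 + \frac{S}{3} + \frac{2 U}{3}$ ($b{\left(S,U \right)} = -3 + \frac{U + \left(S + U\right)}{3} = -3 + \frac{S + 2 U}{3} = -3 + \left(\frac{S}{3} + \frac{2 U}{3}\right) = -3 + \frac{S}{3} + \frac{2 U}{3}$)
$u{\left(T \right)} = -3 + \frac{103}{T}$
$b{\left(-125,-116 \right)} + u{\left(I{\left(3,5 \right)} \right)} = \left(-3 + \frac{1}{3} \left(-125\right) + \frac{2}{3} \left(-116\right)\right) - \left(3 - \frac{103}{6 + 3 \cdot 5}\right) = \left(-3 - \frac{125}{3} - \frac{232}{3}\right) - \left(3 - \frac{103}{6 + 15}\right) = -122 - \left(3 - \frac{103}{21}\right) = -122 + \left(-3 + 103 \cdot \frac{1}{21}\right) = -122 + \left(-3 + \frac{103}{21}\right) = -122 + \frac{40}{21} = - \frac{2522}{21}$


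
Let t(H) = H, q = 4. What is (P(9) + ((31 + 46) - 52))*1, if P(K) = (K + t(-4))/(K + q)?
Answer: 330/13 ≈ 25.385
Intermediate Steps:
P(K) = (-4 + K)/(4 + K) (P(K) = (K - 4)/(K + 4) = (-4 + K)/(4 + K))
(P(9) + ((31 + 46) - 52))*1 = ((-4 + 9)/(4 + 9) + ((31 + 46) - 52))*1 = (5/13 + (77 - 52))*1 = ((1/13)*5 + 25)*1 = (5/13 + 25)*1 = (330/13)*1 = 330/13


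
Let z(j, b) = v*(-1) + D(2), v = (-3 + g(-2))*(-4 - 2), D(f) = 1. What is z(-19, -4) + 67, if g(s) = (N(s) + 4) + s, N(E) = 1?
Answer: 68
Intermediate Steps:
g(s) = 5 + s (g(s) = (1 + 4) + s = 5 + s)
v = 0 (v = (-3 + (5 - 2))*(-4 - 2) = (-3 + 3)*(-6) = 0*(-6) = 0)
z(j, b) = 1 (z(j, b) = 0*(-1) + 1 = 0 + 1 = 1)
z(-19, -4) + 67 = 1 + 67 = 68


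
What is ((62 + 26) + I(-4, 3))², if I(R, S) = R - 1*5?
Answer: 6241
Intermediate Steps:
I(R, S) = -5 + R (I(R, S) = R - 5 = -5 + R)
((62 + 26) + I(-4, 3))² = ((62 + 26) + (-5 - 4))² = (88 - 9)² = 79² = 6241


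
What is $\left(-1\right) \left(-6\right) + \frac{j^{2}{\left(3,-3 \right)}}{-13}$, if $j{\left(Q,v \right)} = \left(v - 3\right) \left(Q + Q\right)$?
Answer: $- \frac{1218}{13} \approx -93.692$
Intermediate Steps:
$j{\left(Q,v \right)} = 2 Q \left(-3 + v\right)$ ($j{\left(Q,v \right)} = \left(-3 + v\right) 2 Q = 2 Q \left(-3 + v\right)$)
$\left(-1\right) \left(-6\right) + \frac{j^{2}{\left(3,-3 \right)}}{-13} = \left(-1\right) \left(-6\right) + \frac{\left(2 \cdot 3 \left(-3 - 3\right)\right)^{2}}{-13} = 6 + \left(2 \cdot 3 \left(-6\right)\right)^{2} \left(- \frac{1}{13}\right) = 6 + \left(-36\right)^{2} \left(- \frac{1}{13}\right) = 6 + 1296 \left(- \frac{1}{13}\right) = 6 - \frac{1296}{13} = - \frac{1218}{13}$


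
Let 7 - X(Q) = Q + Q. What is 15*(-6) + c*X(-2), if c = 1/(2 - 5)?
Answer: -281/3 ≈ -93.667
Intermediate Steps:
X(Q) = 7 - 2*Q (X(Q) = 7 - (Q + Q) = 7 - 2*Q)
c = -1/3 (c = 1/(-3) = -1/3 ≈ -0.33333)
15*(-6) + c*X(-2) = 15*(-6) - (7 - 2*(-2))/3 = -90 - (7 + 4)/3 = -90 - 1/3*11 = -90 - 11/3 = -281/3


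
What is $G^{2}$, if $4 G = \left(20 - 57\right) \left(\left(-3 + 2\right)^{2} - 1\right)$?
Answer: $0$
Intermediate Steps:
$G = 0$ ($G = \frac{\left(20 - 57\right) \left(\left(-3 + 2\right)^{2} - 1\right)}{4} = \frac{\left(-37\right) \left(\left(-1\right)^{2} - 1\right)}{4} = \frac{\left(-37\right) \left(1 - 1\right)}{4} = \frac{\left(-37\right) 0}{4} = \frac{1}{4} \cdot 0 = 0$)
$G^{2} = 0^{2} = 0$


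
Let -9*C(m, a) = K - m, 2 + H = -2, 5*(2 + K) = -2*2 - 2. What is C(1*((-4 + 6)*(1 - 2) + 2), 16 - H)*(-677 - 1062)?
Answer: -27824/45 ≈ -618.31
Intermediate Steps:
K = -16/5 (K = -2 + (-2*2 - 2)/5 = -2 + (-4 - 2)/5 = -2 + (⅕)*(-6) = -2 - 6/5 = -16/5 ≈ -3.2000)
H = -4 (H = -2 - 2 = -4)
C(m, a) = 16/45 + m/9 (C(m, a) = -(-16/5 - m)/9 = 16/45 + m/9)
C(1*((-4 + 6)*(1 - 2) + 2), 16 - H)*(-677 - 1062) = (16/45 + (1*((-4 + 6)*(1 - 2) + 2))/9)*(-677 - 1062) = (16/45 + (1*(2*(-1) + 2))/9)*(-1739) = (16/45 + (1*(-2 + 2))/9)*(-1739) = (16/45 + (1*0)/9)*(-1739) = (16/45 + (⅑)*0)*(-1739) = (16/45 + 0)*(-1739) = (16/45)*(-1739) = -27824/45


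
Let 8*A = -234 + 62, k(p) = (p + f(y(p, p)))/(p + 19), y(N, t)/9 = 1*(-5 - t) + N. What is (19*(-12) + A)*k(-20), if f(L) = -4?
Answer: -5988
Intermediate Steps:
y(N, t) = -45 - 9*t + 9*N (y(N, t) = 9*(1*(-5 - t) + N) = 9*((-5 - t) + N) = 9*(-5 + N - t) = -45 - 9*t + 9*N)
k(p) = (-4 + p)/(19 + p) (k(p) = (p - 4)/(p + 19) = (-4 + p)/(19 + p))
A = -43/2 (A = (-234 + 62)/8 = (⅛)*(-172) = -43/2 ≈ -21.500)
(19*(-12) + A)*k(-20) = (19*(-12) - 43/2)*((-4 - 20)/(19 - 20)) = (-228 - 43/2)*(-24/(-1)) = -(-499)*(-24)/2 = -499/2*24 = -5988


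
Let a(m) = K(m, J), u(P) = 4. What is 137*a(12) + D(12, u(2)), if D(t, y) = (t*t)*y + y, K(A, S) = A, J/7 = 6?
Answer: 2224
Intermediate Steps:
J = 42 (J = 7*6 = 42)
a(m) = m
D(t, y) = y + y*t² (D(t, y) = t²*y + y = y*t² + y = y + y*t²)
137*a(12) + D(12, u(2)) = 137*12 + 4*(1 + 12²) = 1644 + 4*(1 + 144) = 1644 + 4*145 = 1644 + 580 = 2224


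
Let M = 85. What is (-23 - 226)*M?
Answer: -21165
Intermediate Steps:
(-23 - 226)*M = (-23 - 226)*85 = -249*85 = -21165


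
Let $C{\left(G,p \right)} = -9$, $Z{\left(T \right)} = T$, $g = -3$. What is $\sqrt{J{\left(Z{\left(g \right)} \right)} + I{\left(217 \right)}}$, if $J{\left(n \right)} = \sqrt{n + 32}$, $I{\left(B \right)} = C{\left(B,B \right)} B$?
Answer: $\sqrt{-1953 + \sqrt{29}} \approx 44.132 i$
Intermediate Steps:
$I{\left(B \right)} = - 9 B$
$J{\left(n \right)} = \sqrt{32 + n}$
$\sqrt{J{\left(Z{\left(g \right)} \right)} + I{\left(217 \right)}} = \sqrt{\sqrt{32 - 3} - 1953} = \sqrt{\sqrt{29} - 1953} = \sqrt{-1953 + \sqrt{29}}$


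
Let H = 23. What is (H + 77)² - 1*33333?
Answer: -23333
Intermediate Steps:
(H + 77)² - 1*33333 = (23 + 77)² - 1*33333 = 100² - 33333 = 10000 - 33333 = -23333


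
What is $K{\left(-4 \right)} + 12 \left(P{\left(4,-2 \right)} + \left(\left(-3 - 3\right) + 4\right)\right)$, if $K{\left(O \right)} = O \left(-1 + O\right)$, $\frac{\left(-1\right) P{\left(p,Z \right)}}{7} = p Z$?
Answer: $668$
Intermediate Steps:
$P{\left(p,Z \right)} = - 7 Z p$ ($P{\left(p,Z \right)} = - 7 p Z = - 7 Z p$)
$K{\left(-4 \right)} + 12 \left(P{\left(4,-2 \right)} + \left(\left(-3 - 3\right) + 4\right)\right) = - 4 \left(-1 - 4\right) + 12 \left(\left(-7\right) \left(-2\right) 4 + \left(\left(-3 - 3\right) + 4\right)\right) = \left(-4\right) \left(-5\right) + 12 \left(56 + \left(-6 + 4\right)\right) = 20 + 12 \left(56 - 2\right) = 20 + 12 \cdot 54 = 20 + 648 = 668$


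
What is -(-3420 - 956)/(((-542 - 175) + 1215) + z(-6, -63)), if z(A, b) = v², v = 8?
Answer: 2188/281 ≈ 7.7865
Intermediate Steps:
z(A, b) = 64 (z(A, b) = 8² = 64)
-(-3420 - 956)/(((-542 - 175) + 1215) + z(-6, -63)) = -(-3420 - 956)/(((-542 - 175) + 1215) + 64) = -(-4376)/((-717 + 1215) + 64) = -(-4376)/(498 + 64) = -(-4376)/562 = -1*(-2188/281) = 2188/281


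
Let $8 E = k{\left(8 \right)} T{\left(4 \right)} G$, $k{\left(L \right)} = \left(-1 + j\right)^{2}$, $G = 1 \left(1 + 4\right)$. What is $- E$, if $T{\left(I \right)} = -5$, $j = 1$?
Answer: $0$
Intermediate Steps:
$G = 5$ ($G = 1 \cdot 5 = 5$)
$k{\left(L \right)} = 0$ ($k{\left(L \right)} = \left(-1 + 1\right)^{2} = 0^{2} = 0$)
$E = 0$ ($E = \frac{0 \left(-5\right) 5}{8} = \frac{0 \cdot 5}{8} = \frac{1}{8} \cdot 0 = 0$)
$- E = \left(-1\right) 0 = 0$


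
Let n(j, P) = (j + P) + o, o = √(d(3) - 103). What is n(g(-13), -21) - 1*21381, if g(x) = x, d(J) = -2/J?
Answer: -21415 + I*√933/3 ≈ -21415.0 + 10.182*I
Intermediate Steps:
o = I*√933/3 (o = √(-2/3 - 103) = √(-2*⅓ - 103) = √(-⅔ - 103) = √(-311/3) = I*√933/3 ≈ 10.182*I)
n(j, P) = P + j + I*√933/3 (n(j, P) = (j + P) + I*√933/3 = (P + j) + I*√933/3 = P + j + I*√933/3)
n(g(-13), -21) - 1*21381 = (-21 - 13 + I*√933/3) - 1*21381 = (-34 + I*√933/3) - 21381 = -21415 + I*√933/3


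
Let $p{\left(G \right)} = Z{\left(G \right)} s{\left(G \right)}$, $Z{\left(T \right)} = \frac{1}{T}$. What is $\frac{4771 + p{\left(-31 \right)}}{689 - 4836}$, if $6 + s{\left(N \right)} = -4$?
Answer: $- \frac{147911}{128557} \approx -1.1505$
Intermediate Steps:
$s{\left(N \right)} = -10$ ($s{\left(N \right)} = -6 - 4 = -10$)
$p{\left(G \right)} = - \frac{10}{G}$ ($p{\left(G \right)} = \frac{1}{G} \left(-10\right) = - \frac{10}{G}$)
$\frac{4771 + p{\left(-31 \right)}}{689 - 4836} = \frac{4771 - \frac{10}{-31}}{689 - 4836} = \frac{4771 - - \frac{10}{31}}{-4147} = \left(4771 + \frac{10}{31}\right) \left(- \frac{1}{4147}\right) = \frac{147911}{31} \left(- \frac{1}{4147}\right) = - \frac{147911}{128557}$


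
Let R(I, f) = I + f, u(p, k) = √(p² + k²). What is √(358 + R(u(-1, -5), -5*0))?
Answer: √(358 + √26) ≈ 19.055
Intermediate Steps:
u(p, k) = √(k² + p²)
√(358 + R(u(-1, -5), -5*0)) = √(358 + (√((-5)² + (-1)²) - 5*0)) = √(358 + (√(25 + 1) + 0)) = √(358 + (√26 + 0)) = √(358 + √26)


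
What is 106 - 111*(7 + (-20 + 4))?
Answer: 1105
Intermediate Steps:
106 - 111*(7 + (-20 + 4)) = 106 - 111*(7 - 16) = 106 - 111*(-9) = 106 + 999 = 1105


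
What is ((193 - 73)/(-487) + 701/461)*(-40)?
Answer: -11442680/224507 ≈ -50.968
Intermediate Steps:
((193 - 73)/(-487) + 701/461)*(-40) = (120*(-1/487) + 701*(1/461))*(-40) = (-120/487 + 701/461)*(-40) = (286067/224507)*(-40) = -11442680/224507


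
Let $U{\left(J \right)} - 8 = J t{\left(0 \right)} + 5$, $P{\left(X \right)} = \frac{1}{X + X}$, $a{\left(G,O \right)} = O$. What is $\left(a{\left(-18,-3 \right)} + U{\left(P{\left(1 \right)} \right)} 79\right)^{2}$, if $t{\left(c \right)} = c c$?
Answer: $1048576$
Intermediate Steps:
$t{\left(c \right)} = c^{2}$
$P{\left(X \right)} = \frac{1}{2 X}$
$U{\left(J \right)} = 13$ ($U{\left(J \right)} = 8 + \left(J 0^{2} + 5\right) = 8 + \left(J 0 + 5\right) = 8 + \left(0 + 5\right) = 8 + 5 = 13$)
$\left(a{\left(-18,-3 \right)} + U{\left(P{\left(1 \right)} \right)} 79\right)^{2} = \left(-3 + 13 \cdot 79\right)^{2} = \left(-3 + 1027\right)^{2} = 1024^{2} = 1048576$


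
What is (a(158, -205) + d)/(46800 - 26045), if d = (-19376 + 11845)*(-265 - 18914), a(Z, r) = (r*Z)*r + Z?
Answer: 21582451/2965 ≈ 7279.1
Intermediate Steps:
a(Z, r) = Z + Z*r² (a(Z, r) = (Z*r)*r + Z = Z*r² + Z = Z + Z*r²)
d = 144437049 (d = -7531*(-19179) = 144437049)
(a(158, -205) + d)/(46800 - 26045) = (158*(1 + (-205)²) + 144437049)/(46800 - 26045) = (158*(1 + 42025) + 144437049)/20755 = (158*42026 + 144437049)*(1/20755) = (6640108 + 144437049)*(1/20755) = 151077157*(1/20755) = 21582451/2965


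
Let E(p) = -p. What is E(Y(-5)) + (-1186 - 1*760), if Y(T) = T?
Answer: -1941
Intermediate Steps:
E(Y(-5)) + (-1186 - 1*760) = -1*(-5) + (-1186 - 1*760) = 5 + (-1186 - 760) = 5 - 1946 = -1941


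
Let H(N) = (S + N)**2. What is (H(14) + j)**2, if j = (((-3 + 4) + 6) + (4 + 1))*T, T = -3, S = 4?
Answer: 82944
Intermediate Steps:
H(N) = (4 + N)**2
j = -36 (j = (((-3 + 4) + 6) + (4 + 1))*(-3) = ((1 + 6) + 5)*(-3) = (7 + 5)*(-3) = 12*(-3) = -36)
(H(14) + j)**2 = ((4 + 14)**2 - 36)**2 = (18**2 - 36)**2 = (324 - 36)**2 = 288**2 = 82944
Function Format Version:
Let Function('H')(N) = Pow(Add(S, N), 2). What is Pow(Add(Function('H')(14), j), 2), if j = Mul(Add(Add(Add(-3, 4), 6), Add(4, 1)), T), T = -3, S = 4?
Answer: 82944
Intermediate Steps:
Function('H')(N) = Pow(Add(4, N), 2)
j = -36 (j = Mul(Add(Add(Add(-3, 4), 6), Add(4, 1)), -3) = Mul(Add(Add(1, 6), 5), -3) = Mul(Add(7, 5), -3) = Mul(12, -3) = -36)
Pow(Add(Function('H')(14), j), 2) = Pow(Add(Pow(Add(4, 14), 2), -36), 2) = Pow(Add(Pow(18, 2), -36), 2) = Pow(Add(324, -36), 2) = Pow(288, 2) = 82944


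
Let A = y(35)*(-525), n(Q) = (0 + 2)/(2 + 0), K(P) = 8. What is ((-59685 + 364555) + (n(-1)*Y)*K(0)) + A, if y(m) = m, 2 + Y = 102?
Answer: 287295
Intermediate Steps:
Y = 100 (Y = -2 + 102 = 100)
n(Q) = 1 (n(Q) = 2/2 = 2*(1/2) = 1)
A = -18375 (A = 35*(-525) = -18375)
((-59685 + 364555) + (n(-1)*Y)*K(0)) + A = ((-59685 + 364555) + (1*100)*8) - 18375 = (304870 + 100*8) - 18375 = (304870 + 800) - 18375 = 305670 - 18375 = 287295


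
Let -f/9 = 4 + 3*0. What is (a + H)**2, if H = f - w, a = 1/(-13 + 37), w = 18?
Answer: 1677025/576 ≈ 2911.5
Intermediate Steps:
f = -36 (f = -9*(4 + 3*0) = -9*(4 + 0) = -9*4 = -36)
a = 1/24 ≈ 0.041667
H = -54 (H = -36 - 1*18 = -36 - 18 = -54)
(a + H)**2 = (1/24 - 54)**2 = (-1295/24)**2 = 1677025/576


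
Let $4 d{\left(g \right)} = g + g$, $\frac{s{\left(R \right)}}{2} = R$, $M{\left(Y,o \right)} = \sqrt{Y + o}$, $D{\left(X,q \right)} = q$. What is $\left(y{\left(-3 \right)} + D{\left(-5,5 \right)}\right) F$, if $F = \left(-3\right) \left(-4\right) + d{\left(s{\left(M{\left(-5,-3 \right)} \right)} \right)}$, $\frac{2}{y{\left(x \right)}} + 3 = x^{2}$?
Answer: $64 + \frac{32 i \sqrt{2}}{3} \approx 64.0 + 15.085 i$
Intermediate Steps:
$s{\left(R \right)} = 2 R$
$d{\left(g \right)} = \frac{g}{2}$ ($d{\left(g \right)} = \frac{g + g}{4} = \frac{2 g}{4} = \frac{g}{2}$)
$y{\left(x \right)} = \frac{2}{-3 + x^{2}}$
$F = 12 + 2 i \sqrt{2}$ ($F = \left(-3\right) \left(-4\right) + \frac{2 \sqrt{-5 - 3}}{2} = 12 + \frac{2 \sqrt{-8}}{2} = 12 + \frac{2 \cdot 2 i \sqrt{2}}{2} = 12 + \frac{4 i \sqrt{2}}{2} = 12 + 2 i \sqrt{2} \approx 12.0 + 2.8284 i$)
$\left(y{\left(-3 \right)} + D{\left(-5,5 \right)}\right) F = \left(\frac{2}{-3 + \left(-3\right)^{2}} + 5\right) \left(12 + 2 i \sqrt{2}\right) = \left(\frac{2}{-3 + 9} + 5\right) \left(12 + 2 i \sqrt{2}\right) = \left(\frac{2}{6} + 5\right) \left(12 + 2 i \sqrt{2}\right) = \left(2 \cdot \frac{1}{6} + 5\right) \left(12 + 2 i \sqrt{2}\right) = \left(\frac{1}{3} + 5\right) \left(12 + 2 i \sqrt{2}\right) = \frac{16 \left(12 + 2 i \sqrt{2}\right)}{3} = 64 + \frac{32 i \sqrt{2}}{3}$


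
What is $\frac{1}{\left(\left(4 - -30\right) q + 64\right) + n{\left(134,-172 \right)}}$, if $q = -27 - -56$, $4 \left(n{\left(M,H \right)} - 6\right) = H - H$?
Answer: $\frac{1}{1056} \approx 0.00094697$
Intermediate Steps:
$n{\left(M,H \right)} = 6$ ($n{\left(M,H \right)} = 6 + \frac{H - H}{4} = 6 + \frac{1}{4} \cdot 0 = 6 + 0 = 6$)
$q = 29$ ($q = -27 + 56 = 29$)
$\frac{1}{\left(\left(4 - -30\right) q + 64\right) + n{\left(134,-172 \right)}} = \frac{1}{\left(\left(4 - -30\right) 29 + 64\right) + 6} = \frac{1}{\left(\left(4 + 30\right) 29 + 64\right) + 6} = \frac{1}{\left(34 \cdot 29 + 64\right) + 6} = \frac{1}{\left(986 + 64\right) + 6} = \frac{1}{1050 + 6} = \frac{1}{1056}$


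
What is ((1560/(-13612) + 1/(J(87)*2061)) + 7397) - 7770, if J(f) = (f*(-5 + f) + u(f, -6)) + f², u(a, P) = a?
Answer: -38703510979307/103730892570 ≈ -373.11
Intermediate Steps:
J(f) = f + f² + f*(-5 + f) (J(f) = (f*(-5 + f) + f) + f² = (f + f*(-5 + f)) + f² = f + f² + f*(-5 + f))
((1560/(-13612) + 1/(J(87)*2061)) + 7397) - 7770 = ((1560/(-13612) + 1/((2*87*(-2 + 87))*2061)) + 7397) - 7770 = ((1560*(-1/13612) + (1/2061)/(2*87*85)) + 7397) - 7770 = ((-390/3403 + (1/2061)/14790) + 7397) - 7770 = ((-390/3403 + (1/14790)*(1/2061)) + 7397) - 7770 = ((-390/3403 + 1/30482190) + 7397) - 7770 = (-11888050697/103730892570 + 7397) - 7770 = 767285524289593/103730892570 - 7770 = -38703510979307/103730892570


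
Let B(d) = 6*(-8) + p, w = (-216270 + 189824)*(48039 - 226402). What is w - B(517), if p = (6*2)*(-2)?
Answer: 4716987970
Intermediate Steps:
w = 4716987898 (w = -26446*(-178363) = 4716987898)
p = -24 (p = 12*(-2) = -24)
B(d) = -72 (B(d) = 6*(-8) - 24 = -48 - 24 = -72)
w - B(517) = 4716987898 - 1*(-72) = 4716987898 + 72 = 4716987970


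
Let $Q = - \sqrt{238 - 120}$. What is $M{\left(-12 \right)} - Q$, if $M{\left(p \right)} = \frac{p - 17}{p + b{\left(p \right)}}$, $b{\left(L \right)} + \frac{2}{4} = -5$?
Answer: $\frac{58}{35} + \sqrt{118} \approx 12.52$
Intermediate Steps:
$Q = - \sqrt{118} \approx -10.863$
$b{\left(L \right)} = - \frac{11}{2}$ ($b{\left(L \right)} = - \frac{1}{2} - 5 = - \frac{11}{2}$)
$M{\left(p \right)} = \frac{-17 + p}{- \frac{11}{2} + p}$ ($M{\left(p \right)} = \frac{p - 17}{p - \frac{11}{2}} = \frac{-17 + p}{- \frac{11}{2} + p}$)
$M{\left(-12 \right)} - Q = \frac{2 \left(-17 - 12\right)}{-11 + 2 \left(-12\right)} - - \sqrt{118} = 2 \frac{1}{-11 - 24} \left(-29\right) + \sqrt{118} = 2 \frac{1}{-35} \left(-29\right) + \sqrt{118} = 2 \left(- \frac{1}{35}\right) \left(-29\right) + \sqrt{118} = \frac{58}{35} + \sqrt{118}$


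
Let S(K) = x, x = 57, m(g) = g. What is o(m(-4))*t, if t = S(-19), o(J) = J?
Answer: -228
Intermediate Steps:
S(K) = 57
t = 57
o(m(-4))*t = -4*57 = -228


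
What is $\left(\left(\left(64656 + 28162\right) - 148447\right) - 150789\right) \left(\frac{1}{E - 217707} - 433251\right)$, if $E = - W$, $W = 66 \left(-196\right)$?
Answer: $\frac{6104278451356732}{68257} \approx 8.9431 \cdot 10^{10}$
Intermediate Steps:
$W = -12936$
$E = 12936$ ($E = \left(-1\right) \left(-12936\right) = 12936$)
$\left(\left(\left(64656 + 28162\right) - 148447\right) - 150789\right) \left(\frac{1}{E - 217707} - 433251\right) = \left(\left(\left(64656 + 28162\right) - 148447\right) - 150789\right) \left(\frac{1}{12936 - 217707} - 433251\right) = \left(\left(92818 - 148447\right) - 150789\right) \left(\frac{1}{-204771} - 433251\right) = \left(-55629 - 150789\right) \left(- \frac{1}{204771} - 433251\right) = \left(-206418\right) \left(- \frac{88717240522}{204771}\right) = \frac{6104278451356732}{68257}$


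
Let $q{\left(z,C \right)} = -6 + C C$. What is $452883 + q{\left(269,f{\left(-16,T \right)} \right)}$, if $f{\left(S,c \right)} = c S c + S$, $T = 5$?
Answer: $625933$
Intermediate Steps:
$f{\left(S,c \right)} = S + S c^{2}$ ($f{\left(S,c \right)} = S c c + S = S c^{2} + S = S + S c^{2}$)
$q{\left(z,C \right)} = -6 + C^{2}$
$452883 + q{\left(269,f{\left(-16,T \right)} \right)} = 452883 - \left(6 - \left(- 16 \left(1 + 5^{2}\right)\right)^{2}\right) = 452883 - \left(6 - \left(- 16 \left(1 + 25\right)\right)^{2}\right) = 452883 - \left(6 - \left(\left(-16\right) 26\right)^{2}\right) = 452883 - \left(6 - \left(-416\right)^{2}\right) = 452883 + \left(-6 + 173056\right) = 452883 + 173050 = 625933$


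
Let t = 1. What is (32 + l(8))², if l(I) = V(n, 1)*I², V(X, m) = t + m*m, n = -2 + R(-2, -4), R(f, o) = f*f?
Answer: 25600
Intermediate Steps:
R(f, o) = f²
n = 2 (n = -2 + (-2)² = -2 + 4 = 2)
V(X, m) = 1 + m² (V(X, m) = 1 + m*m = 1 + m²)
l(I) = 2*I² (l(I) = (1 + 1²)*I² = (1 + 1)*I² = 2*I²)
(32 + l(8))² = (32 + 2*8²)² = (32 + 2*64)² = (32 + 128)² = 160² = 25600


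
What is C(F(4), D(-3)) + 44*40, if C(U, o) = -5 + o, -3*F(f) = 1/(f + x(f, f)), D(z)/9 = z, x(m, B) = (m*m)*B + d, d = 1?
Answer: 1728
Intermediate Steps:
x(m, B) = 1 + B*m² (x(m, B) = (m*m)*B + 1 = m²*B + 1 = B*m² + 1 = 1 + B*m²)
D(z) = 9*z
F(f) = -1/(3*(1 + f + f³)) (F(f) = -1/(3*(f + (1 + f*f²))) = -1/(3*(f + (1 + f³))) = -1/(3*(1 + f + f³)))
C(F(4), D(-3)) + 44*40 = (-5 + 9*(-3)) + 44*40 = (-5 - 27) + 1760 = -32 + 1760 = 1728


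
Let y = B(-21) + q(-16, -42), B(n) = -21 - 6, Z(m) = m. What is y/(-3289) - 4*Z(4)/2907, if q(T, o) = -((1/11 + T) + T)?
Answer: -735842/105172353 ≈ -0.0069965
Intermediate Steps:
q(T, o) = -1/11 - 2*T (q(T, o) = -((1/11 + T) + T) = -(1/11 + 2*T) = -1/11 - 2*T)
B(n) = -27
y = 54/11 (y = -27 + (-1/11 - 2*(-16)) = -27 + (-1/11 + 32) = -27 + 351/11 = 54/11 ≈ 4.9091)
y/(-3289) - 4*Z(4)/2907 = (54/11)/(-3289) - 4*4/2907 = (54/11)*(-1/3289) - 16*1/2907 = -54/36179 - 16/2907 = -735842/105172353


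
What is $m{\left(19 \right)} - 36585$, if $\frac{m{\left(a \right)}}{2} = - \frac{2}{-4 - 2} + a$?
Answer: $- \frac{109639}{3} \approx -36546.0$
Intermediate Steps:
$m{\left(a \right)} = \frac{2}{3} + 2 a$ ($m{\left(a \right)} = 2 \left(- \frac{2}{-4 - 2} + a\right) = 2 \left(- \frac{2}{-6} + a\right) = 2 \left(\left(-2\right) \left(- \frac{1}{6}\right) + a\right) = 2 \left(\frac{1}{3} + a\right) = \frac{2}{3} + 2 a$)
$m{\left(19 \right)} - 36585 = \left(\frac{2}{3} + 2 \cdot 19\right) - 36585 = \left(\frac{2}{3} + 38\right) - 36585 = \frac{116}{3} - 36585 = - \frac{109639}{3}$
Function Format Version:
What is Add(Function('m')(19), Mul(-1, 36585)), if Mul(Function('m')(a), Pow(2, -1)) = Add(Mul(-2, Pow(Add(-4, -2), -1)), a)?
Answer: Rational(-109639, 3) ≈ -36546.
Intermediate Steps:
Function('m')(a) = Add(Rational(2, 3), Mul(2, a)) (Function('m')(a) = Mul(2, Add(Mul(-2, Pow(Add(-4, -2), -1)), a)) = Mul(2, Add(Mul(-2, Pow(-6, -1)), a)) = Mul(2, Add(Mul(-2, Rational(-1, 6)), a)) = Mul(2, Add(Rational(1, 3), a)) = Add(Rational(2, 3), Mul(2, a)))
Add(Function('m')(19), Mul(-1, 36585)) = Add(Add(Rational(2, 3), Mul(2, 19)), Mul(-1, 36585)) = Add(Add(Rational(2, 3), 38), -36585) = Add(Rational(116, 3), -36585) = Rational(-109639, 3)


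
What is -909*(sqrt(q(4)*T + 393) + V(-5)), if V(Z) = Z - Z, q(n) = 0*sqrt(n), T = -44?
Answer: -909*sqrt(393) ≈ -18020.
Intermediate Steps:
q(n) = 0
V(Z) = 0
-909*(sqrt(q(4)*T + 393) + V(-5)) = -909*(sqrt(0*(-44) + 393) + 0) = -909*(sqrt(0 + 393) + 0) = -909*(sqrt(393) + 0) = -909*sqrt(393)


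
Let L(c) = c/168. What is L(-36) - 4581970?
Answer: -64147583/14 ≈ -4.5820e+6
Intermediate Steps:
L(c) = c/168 (L(c) = c*(1/168) = c/168)
L(-36) - 4581970 = (1/168)*(-36) - 4581970 = -3/14 - 4581970 = -64147583/14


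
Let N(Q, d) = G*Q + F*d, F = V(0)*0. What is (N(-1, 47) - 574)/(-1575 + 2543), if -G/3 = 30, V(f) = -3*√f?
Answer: -½ ≈ -0.50000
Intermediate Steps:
G = -90 (G = -3*30 = -90)
F = 0 (F = -3*√0*0 = -3*0*0 = 0*0 = 0)
N(Q, d) = -90*Q (N(Q, d) = -90*Q + 0*d = -90*Q + 0 = -90*Q)
(N(-1, 47) - 574)/(-1575 + 2543) = (-90*(-1) - 574)/(-1575 + 2543) = (90 - 574)/968 = -484*1/968 = -½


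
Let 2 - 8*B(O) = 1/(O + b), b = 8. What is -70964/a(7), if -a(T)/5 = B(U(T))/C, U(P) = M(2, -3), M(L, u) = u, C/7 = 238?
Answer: 945808192/9 ≈ 1.0509e+8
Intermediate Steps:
C = 1666 (C = 7*238 = 1666)
U(P) = -3
B(O) = 1/4 - 1/(8*(8 + O)) (B(O) = 1/4 - 1/(8*(O + 8)) = 1/4 - 1/(8*(8 + O)))
a(T) = -9/13328 (a(T) = -5*(15 + 2*(-3))/(8*(8 - 3))/1666 = -5*(1/8)*(15 - 6)/5/1666 = -5*(1/8)*(1/5)*9/1666 = -9/(8*1666) = -5*9/66640 = -9/13328)
-70964/a(7) = -70964/(-9/13328) = -70964*(-13328/9) = 945808192/9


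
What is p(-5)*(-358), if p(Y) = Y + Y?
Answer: 3580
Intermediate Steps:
p(Y) = 2*Y
p(-5)*(-358) = (2*(-5))*(-358) = -10*(-358) = 3580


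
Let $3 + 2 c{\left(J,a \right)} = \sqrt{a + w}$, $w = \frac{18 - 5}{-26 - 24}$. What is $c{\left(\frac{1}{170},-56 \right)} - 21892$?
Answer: $- \frac{43787}{2} + \frac{i \sqrt{5626}}{20} \approx -21894.0 + 3.7503 i$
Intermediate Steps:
$w = - \frac{13}{50}$ ($w = \frac{13}{-50} = 13 \left(- \frac{1}{50}\right) = - \frac{13}{50} \approx -0.26$)
$c{\left(J,a \right)} = - \frac{3}{2} + \frac{\sqrt{- \frac{13}{50} + a}}{2}$ ($c{\left(J,a \right)} = - \frac{3}{2} + \frac{\sqrt{a - \frac{13}{50}}}{2} = - \frac{3}{2} + \frac{\sqrt{- \frac{13}{50} + a}}{2}$)
$c{\left(\frac{1}{170},-56 \right)} - 21892 = \left(- \frac{3}{2} + \frac{\sqrt{-26 + 100 \left(-56\right)}}{20}\right) - 21892 = \left(- \frac{3}{2} + \frac{\sqrt{-26 - 5600}}{20}\right) - 21892 = \left(- \frac{3}{2} + \frac{\sqrt{-5626}}{20}\right) - 21892 = \left(- \frac{3}{2} + \frac{i \sqrt{5626}}{20}\right) - 21892 = - \frac{43787}{2} + \frac{i \sqrt{5626}}{20}$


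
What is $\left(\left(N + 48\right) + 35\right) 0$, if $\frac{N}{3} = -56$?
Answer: $0$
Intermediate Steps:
$N = -168$ ($N = 3 \left(-56\right) = -168$)
$\left(\left(N + 48\right) + 35\right) 0 = \left(\left(-168 + 48\right) + 35\right) 0 = \left(-120 + 35\right) 0 = \left(-85\right) 0 = 0$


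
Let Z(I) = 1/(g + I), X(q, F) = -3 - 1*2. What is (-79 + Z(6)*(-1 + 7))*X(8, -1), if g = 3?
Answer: 1175/3 ≈ 391.67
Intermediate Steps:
X(q, F) = -5 (X(q, F) = -3 - 2 = -5)
Z(I) = 1/(3 + I)
(-79 + Z(6)*(-1 + 7))*X(8, -1) = (-79 + (-1 + 7)/(3 + 6))*(-5) = (-79 + 6/9)*(-5) = (-79 + (⅑)*6)*(-5) = (-79 + ⅔)*(-5) = -235/3*(-5) = 1175/3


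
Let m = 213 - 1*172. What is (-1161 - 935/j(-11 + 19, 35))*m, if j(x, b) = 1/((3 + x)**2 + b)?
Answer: -6027861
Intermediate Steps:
j(x, b) = 1/(b + (3 + x)**2)
m = 41 (m = 213 - 172 = 41)
(-1161 - 935/j(-11 + 19, 35))*m = (-1161 - (32725 + 935*(3 + (-11 + 19))**2))*41 = (-1161 - (32725 + 935*(3 + 8)**2))*41 = (-1161 - 935/(1/(35 + 11**2)))*41 = (-1161 - 935/(1/(35 + 121)))*41 = (-1161 - 935/(1/156))*41 = (-1161 - 935/1/156)*41 = (-1161 - 935*156)*41 = (-1161 - 145860)*41 = -147021*41 = -6027861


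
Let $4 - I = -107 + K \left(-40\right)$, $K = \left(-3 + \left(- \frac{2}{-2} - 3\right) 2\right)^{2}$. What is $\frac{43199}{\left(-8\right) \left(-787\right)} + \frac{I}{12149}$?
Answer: $\frac{537863667}{76490104} \approx 7.0318$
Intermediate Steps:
$K = 49$ ($K = \left(-3 + \left(\left(-2\right) \left(- \frac{1}{2}\right) - 3\right) 2\right)^{2} = \left(-3 + \left(1 - 3\right) 2\right)^{2} = \left(-3 - 4\right)^{2} = \left(-7\right)^{2} = 49$)
$I = 2071$ ($I = 4 - \left(-107 + 49 \left(-40\right)\right) = 4 - \left(-107 - 1960\right) = 4 - -2067 = 4 + 2067 = 2071$)
$\frac{43199}{\left(-8\right) \left(-787\right)} + \frac{I}{12149} = \frac{43199}{\left(-8\right) \left(-787\right)} + \frac{2071}{12149} = \frac{43199}{6296} + 2071 \cdot \frac{1}{12149} = 43199 \cdot \frac{1}{6296} + \frac{2071}{12149} = \frac{43199}{6296} + \frac{2071}{12149} = \frac{537863667}{76490104}$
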